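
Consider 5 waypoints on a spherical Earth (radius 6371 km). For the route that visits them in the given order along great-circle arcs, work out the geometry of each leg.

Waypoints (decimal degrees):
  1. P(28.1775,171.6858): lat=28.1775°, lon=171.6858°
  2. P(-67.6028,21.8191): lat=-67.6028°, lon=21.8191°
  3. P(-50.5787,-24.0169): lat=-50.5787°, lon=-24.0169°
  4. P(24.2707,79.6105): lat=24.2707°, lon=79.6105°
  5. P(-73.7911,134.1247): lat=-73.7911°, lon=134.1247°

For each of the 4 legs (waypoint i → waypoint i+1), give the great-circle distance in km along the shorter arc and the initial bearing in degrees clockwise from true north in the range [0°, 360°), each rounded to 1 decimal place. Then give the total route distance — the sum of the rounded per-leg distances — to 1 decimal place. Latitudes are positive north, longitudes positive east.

Leg 1: dist=15193.8 km, bearing=196.2°
Leg 2: dist=3115.5 km, bearing=284.1°
Leg 3: dist=13009.3 km, bearing=83.9°
Leg 4: dist=11597.6 km, bearing=166.4°
Total: 42916.2 km

Leg 1: φ1=0.4917901, φ2=-1.1798914, Δφ=-1.6716816, Δλ=-2.6156674 rad; a=sin²(Δφ/2)+cosφ1·cosφ2·sin²(Δλ/2)=0.8635318748; c=2·atan2(√a, √(1-a))=2.384831841; dist=6371·c=15193.764 ≈ 15193.8 km; running total=15193.8 km
Leg 1 bearing: y=sinΔλ·cosφ2=-0.19127978, x=cosφ1·sinφ2-sinφ1·cosφ2·cosΔλ=-0.65938634; θ=atan2(y, x)=-163.8232° <0 so +360° → 196.1768° ≈ 196.2°
Leg 2: φ1=-1.1798914, φ2=-0.8827648, Δφ=0.2971266, Δλ=-0.7999891 rad; a=sin²(Δφ/2)+cosφ1·cosφ2·sin²(Δλ/2)=0.0586002912; c=2·atan2(√a, √(1-a))=0.489007718; dist=6371·c=3115.468 ≈ 3115.5 km; running total=18309.3 km
Leg 2 bearing: y=sinΔλ·cosφ2=-0.45552903, x=cosφ1·sinφ2-sinφ1·cosφ2·cosΔλ=0.11471048; θ=atan2(y, x)=-75.8658° <0 so +360° → 284.1342° ≈ 284.1°
Leg 3: φ1=-0.8827648, φ2=0.4236036, Δφ=1.3063685, Δλ=1.8086393 rad; a=sin²(Δφ/2)+cosφ1·cosφ2·sin²(Δλ/2)=0.7269622097; c=2·atan2(√a, √(1-a))=2.041961063; dist=6371·c=13009.334 ≈ 13009.3 km; running total=31318.6 km
Leg 3 bearing: y=sinΔλ·cosφ2=0.88595025, x=cosφ1·sinφ2-sinφ1·cosφ2·cosΔλ=0.09510400; θ=atan2(y, x)=83.8729° ≈ 83.9°
Leg 4: φ1=0.4236036, φ2=-1.2878977, Δφ=-1.7115013, Δλ=0.9514523 rad; a=sin²(Δφ/2)+cosφ1·cosφ2·sin²(Δλ/2)=0.6234950959; c=2·atan2(√a, √(1-a))=1.820369307; dist=6371·c=11597.573 ≈ 11597.6 km; running total=42916.2 km
Leg 4 bearing: y=sinΔλ·cosφ2=0.22729259, x=cosφ1·sinφ2-sinφ1·cosφ2·cosΔλ=-0.94198404; θ=atan2(y, x)=166.4343° ≈ 166.4°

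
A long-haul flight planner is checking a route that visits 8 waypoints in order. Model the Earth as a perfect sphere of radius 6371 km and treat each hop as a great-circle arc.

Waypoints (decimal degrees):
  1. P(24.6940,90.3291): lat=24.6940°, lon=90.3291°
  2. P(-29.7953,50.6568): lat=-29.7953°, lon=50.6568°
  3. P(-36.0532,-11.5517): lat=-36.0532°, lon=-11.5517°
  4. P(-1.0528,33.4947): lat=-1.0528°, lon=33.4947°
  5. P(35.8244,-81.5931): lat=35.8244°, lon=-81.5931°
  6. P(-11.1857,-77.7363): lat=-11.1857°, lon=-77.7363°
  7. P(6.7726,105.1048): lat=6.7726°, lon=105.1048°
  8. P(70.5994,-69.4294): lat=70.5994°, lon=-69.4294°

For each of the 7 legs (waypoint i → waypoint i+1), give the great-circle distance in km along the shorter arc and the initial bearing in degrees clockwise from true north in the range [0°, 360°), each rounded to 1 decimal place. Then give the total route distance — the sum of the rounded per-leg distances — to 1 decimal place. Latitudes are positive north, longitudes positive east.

Leg 1: φ1=0.4309916, φ2=-0.5200261, Δφ=-0.9510177, Δλ=-0.6924123 rad; a=sin²(Δφ/2)+cosφ1·cosφ2·sin²(Δλ/2)=0.3003589181; c=2·atan2(√a, √(1-a))=1.160062571; dist=6371·c=7390.759 ≈ 7390.8 km; running total=7390.8 km
Leg 1 bearing: y=sinΔλ·cosφ2=-0.55400382, x=cosφ1·sinφ2-sinφ1·cosφ2·cosΔλ=-0.73051593; θ=atan2(y, x)=-142.8243° <0 so +360° → 217.1757° ≈ 217.2°
Leg 2: φ1=-0.5200261, φ2=-0.6292470, Δφ=-0.1092210, Δλ=-1.0857431 rad; a=sin²(Δφ/2)+cosφ1·cosφ2·sin²(Δλ/2)=0.1902158920; c=2·atan2(√a, √(1-a))=0.902603826; dist=6371·c=5750.489 ≈ 5750.5 km; running total=13141.3 km
Leg 2 bearing: y=sinΔλ·cosφ2=-0.71521389, x=cosφ1·sinφ2-sinφ1·cosφ2·cosΔλ=-0.32342591; θ=atan2(y, x)=-114.3329° <0 so +360° → 245.6671° ≈ 245.7°
Leg 3: φ1=-0.6292470, φ2=-0.0183748, Δφ=0.6108722, Δλ=0.7862080 rad; a=sin²(Δφ/2)+cosφ1·cosφ2·sin²(Δλ/2)=0.2090353472; c=2·atan2(√a, √(1-a))=0.949697273; dist=6371·c=6050.521 ≈ 6050.5 km; running total=19191.8 km
Leg 3 bearing: y=sinΔλ·cosφ2=0.70755972, x=cosφ1·sinφ2-sinφ1·cosφ2·cosΔλ=0.40089590; θ=atan2(y, x)=60.4646° ≈ 60.5°
Leg 4: φ1=-0.0183748, φ2=0.6252537, Δφ=0.6436286, Δλ=-2.0086610 rad; a=sin²(Δφ/2)+cosφ1·cosφ2·sin²(Δλ/2)=0.6772434744; c=2·atan2(√a, √(1-a))=1.933161655; dist=6371·c=12316.173 ≈ 12316.2 km; running total=31508.0 km
Leg 4 bearing: y=sinΔλ·cosφ2=-0.73432166, x=cosφ1·sinφ2-sinφ1·cosφ2·cosΔλ=0.57888748; θ=atan2(y, x)=-51.7502° <0 so +360° → 308.2498° ≈ 308.2°
Leg 5: φ1=0.6252537, φ2=-0.1952273, Δφ=-0.8204810, Δλ=0.0673139 rad; a=sin²(Δφ/2)+cosφ1·cosφ2·sin²(Δλ/2)=0.1599659799; c=2·atan2(√a, √(1-a))=0.822940891; dist=6371·c=5242.956 ≈ 5243.0 km; running total=36751.0 km
Leg 5 bearing: y=sinΔλ·cosφ2=0.06598528, x=cosφ1·sinφ2-sinφ1·cosφ2·cosΔλ=-0.73017354; θ=atan2(y, x)=174.8362° ≈ 174.8°
Leg 6: φ1=-0.1952273, φ2=0.1182042, Δφ=0.3134315, Δλ=3.1911792 rad; a=sin²(Δφ/2)+cosφ1·cosφ2·sin²(Δλ/2)=0.9979188940; c=2·atan2(√a, √(1-a))=3.050322696; dist=6371·c=19433.606 ≈ 19433.6 km; running total=56184.6 km
Leg 6 bearing: y=sinΔλ·cosφ2=-0.04922036, x=cosφ1·sinφ2-sinφ1·cosφ2·cosΔλ=-0.07671021; θ=atan2(y, x)=-147.3141° <0 so +360° → 212.6859° ≈ 212.7°
Leg 7: φ1=0.1182042, φ2=1.2321920, Δφ=1.1139878, Δλ=-3.0461964 rad; a=sin²(Δφ/2)+cosφ1·cosφ2·sin²(Δλ/2)=0.6085601862; c=2·atan2(√a, √(1-a))=1.789659824; dist=6371·c=11401.923 ≈ 11401.9 km; running total=67586.5 km
Leg 7 bearing: y=sinΔλ·cosφ2=-0.03163981, x=cosφ1·sinφ2-sinφ1·cosφ2·cosΔλ=0.97563193; θ=atan2(y, x)=-1.8575° <0 so +360° → 358.1425° ≈ 358.1°

Leg 1: dist=7390.8 km, bearing=217.2°
Leg 2: dist=5750.5 km, bearing=245.7°
Leg 3: dist=6050.5 km, bearing=60.5°
Leg 4: dist=12316.2 km, bearing=308.2°
Leg 5: dist=5243.0 km, bearing=174.8°
Leg 6: dist=19433.6 km, bearing=212.7°
Leg 7: dist=11401.9 km, bearing=358.1°
Total: 67586.5 km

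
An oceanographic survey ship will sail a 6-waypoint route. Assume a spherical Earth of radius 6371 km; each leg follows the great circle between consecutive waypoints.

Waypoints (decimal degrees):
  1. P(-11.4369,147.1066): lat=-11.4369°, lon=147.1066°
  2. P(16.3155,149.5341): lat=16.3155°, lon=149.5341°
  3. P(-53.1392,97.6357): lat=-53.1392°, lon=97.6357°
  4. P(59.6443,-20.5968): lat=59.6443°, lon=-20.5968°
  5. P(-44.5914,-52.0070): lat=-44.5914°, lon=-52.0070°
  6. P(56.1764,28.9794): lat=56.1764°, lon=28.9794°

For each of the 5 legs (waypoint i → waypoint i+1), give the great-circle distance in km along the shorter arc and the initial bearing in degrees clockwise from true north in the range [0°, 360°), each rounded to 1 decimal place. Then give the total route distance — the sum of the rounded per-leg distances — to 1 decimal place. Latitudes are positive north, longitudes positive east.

Leg 1: dist=3097.5 km, bearing=5.0°
Leg 2: dist=9173.9 km, bearing=208.4°
Leg 3: dist=16289.2 km, bearing=306.2°
Leg 4: dist=11939.7 km, bearing=202.9°
Leg 5: dist=13499.9 km, bearing=40.1°
Total: 54000.2 km

Leg 1: φ1=-0.1996116, φ2=0.2847592, Δφ=0.4843708, Δλ=0.0423679 rad; a=sin²(Δφ/2)+cosφ1·cosφ2·sin²(Δλ/2)=0.0579380057; c=2·atan2(√a, √(1-a))=0.486180468; dist=6371·c=3097.456 ≈ 3097.5 km; running total=3097.5 km
Leg 1 bearing: y=sinΔλ·cosφ2=0.04064952, x=cosφ1·sinφ2-sinφ1·cosφ2·cosΔλ=0.46548081; θ=atan2(y, x)=4.9909° ≈ 5.0°
Leg 2: φ1=0.2847592, φ2=-0.9274540, Δφ=-1.2122132, Δλ=-0.9057980 rad; a=sin²(Δφ/2)+cosφ1·cosφ2·sin²(Δλ/2)=0.4347589814; c=2·atan2(√a, √(1-a))=1.439941169; dist=6371·c=9173.865 ≈ 9173.9 km; running total=12271.4 km
Leg 2 bearing: y=sinΔλ·cosφ2=-0.47205071, x=cosφ1·sinφ2-sinφ1·cosφ2·cosΔλ=-0.87186155; θ=atan2(y, x)=-151.5676° <0 so +360° → 208.4324° ≈ 208.4°
Leg 3: φ1=-0.9274540, φ2=1.0409894, Δφ=1.9684434, Δλ=-2.0635464 rad; a=sin²(Δφ/2)+cosφ1·cosφ2·sin²(Δλ/2)=0.9169069922; c=2·atan2(√a, √(1-a))=2.556777211; dist=6371·c=16289.228 ≈ 16289.2 km; running total=28560.6 km
Leg 3 bearing: y=sinΔλ·cosφ2=-0.44524591, x=cosφ1·sinφ2-sinφ1·cosφ2·cosΔλ=0.32635918; θ=atan2(y, x)=-53.7591° <0 so +360° → 306.2409° ≈ 306.2°
Leg 4: φ1=1.0409894, φ2=-0.7782667, Δφ=-1.8192562, Δλ=-0.5482114 rad; a=sin²(Δφ/2)+cosφ1·cosφ2·sin²(Δλ/2)=0.6493250052; c=2·atan2(√a, √(1-a))=1.874074121; dist=6371·c=11939.726 ≈ 11939.7 km; running total=40500.3 km
Leg 4 bearing: y=sinΔλ·cosφ2=-0.37113554, x=cosφ1·sinφ2-sinφ1·cosφ2·cosΔλ=-0.87924205; θ=atan2(y, x)=-157.1150° <0 so +360° → 202.8850° ≈ 202.9°
Leg 5: φ1=-0.7782667, φ2=0.9804631, Δφ=1.7587299, Δλ=1.4134793 rad; a=sin²(Δφ/2)+cosφ1·cosφ2·sin²(Δλ/2)=0.7605625531; c=2·atan2(√a, √(1-a))=2.118965004; dist=6371·c=13499.926 ≈ 13499.9 km; running total=54000.2 km
Leg 5 bearing: y=sinΔλ·cosφ2=0.54976403, x=cosφ1·sinφ2-sinφ1·cosφ2·cosΔλ=0.65283086; θ=atan2(y, x)=40.1015° ≈ 40.1°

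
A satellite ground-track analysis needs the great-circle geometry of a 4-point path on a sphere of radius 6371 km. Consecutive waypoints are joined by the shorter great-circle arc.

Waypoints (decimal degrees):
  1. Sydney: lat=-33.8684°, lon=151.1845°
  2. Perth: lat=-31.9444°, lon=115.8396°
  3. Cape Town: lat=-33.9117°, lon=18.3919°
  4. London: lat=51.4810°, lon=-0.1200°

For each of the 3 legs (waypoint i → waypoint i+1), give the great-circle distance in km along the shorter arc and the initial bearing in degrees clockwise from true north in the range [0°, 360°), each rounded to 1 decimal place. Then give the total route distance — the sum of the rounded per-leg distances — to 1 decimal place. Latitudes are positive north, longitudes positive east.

Leg 1: φ1=-0.5911151, φ2=-0.5575350, Δφ=0.0335801, Δλ=-0.6168849 rad; a=sin²(Δφ/2)+cosφ1·cosφ2·sin²(Δλ/2)=0.0652141798; c=2·atan2(√a, √(1-a))=0.516462134; dist=6371·c=3290.380 ≈ 3290.4 km; running total=3290.4 km
Leg 1 bearing: y=sinΔλ·cosφ2=-0.49089055, x=cosφ1·sinφ2-sinφ1·cosφ2·cosΔλ=-0.05358764; θ=atan2(y, x)=-96.2300° <0 so +360° → 263.7700° ≈ 263.8°
Leg 2: φ1=-0.5575350, φ2=-0.5918708, Δφ=-0.0343359, Δλ=-1.7007832 rad; a=sin²(Δφ/2)+cosφ1·cosφ2·sin²(Δλ/2)=0.3980457033; c=2·atan2(√a, √(1-a))=1.365447579; dist=6371·c=8699.267 ≈ 8699.3 km; running total=11989.7 km
Leg 2 bearing: y=sinΔλ·cosφ2=-0.82289701, x=cosφ1·sinφ2-sinφ1·cosφ2·cosΔλ=-0.53034120; θ=atan2(y, x)=-122.8010° <0 so +360° → 237.1990° ≈ 237.2°
Leg 3: φ1=-0.5918708, φ2=0.8985130, Δφ=1.4903838, Δλ=-0.3230936 rad; a=sin²(Δφ/2)+cosφ1·cosφ2·sin²(Δλ/2)=0.4732082558; c=2·atan2(√a, √(1-a))=1.517187164; dist=6371·c=9665.999 ≈ 9666.0 km; running total=21655.7 km
Leg 3 bearing: y=sinΔλ·cosφ2=-0.19773179, x=cosφ1·sinφ2-sinφ1·cosφ2·cosΔλ=0.97879055; θ=atan2(y, x)=-11.4210° <0 so +360° → 348.5790° ≈ 348.6°

Leg 1: dist=3290.4 km, bearing=263.8°
Leg 2: dist=8699.3 km, bearing=237.2°
Leg 3: dist=9666.0 km, bearing=348.6°
Total: 21655.7 km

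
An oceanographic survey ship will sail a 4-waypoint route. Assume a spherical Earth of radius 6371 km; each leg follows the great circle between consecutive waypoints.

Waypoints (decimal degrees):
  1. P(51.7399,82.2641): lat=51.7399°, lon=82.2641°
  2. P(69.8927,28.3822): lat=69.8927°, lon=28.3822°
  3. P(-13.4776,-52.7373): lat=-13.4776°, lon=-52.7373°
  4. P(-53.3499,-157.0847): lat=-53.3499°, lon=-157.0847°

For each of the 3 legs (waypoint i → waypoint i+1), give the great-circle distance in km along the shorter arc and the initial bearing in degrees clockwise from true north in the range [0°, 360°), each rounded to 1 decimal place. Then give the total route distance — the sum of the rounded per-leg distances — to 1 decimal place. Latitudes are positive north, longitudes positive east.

Leg 1: dist=3376.3 km, bearing=326.7°
Leg 2: dist=11078.1 km, bearing=257.0°
Leg 3: dist=9732.6 km, bearing=215.4°
Total: 24187.0 km

Leg 1: φ1=0.9030316, φ2=1.2198577, Δφ=0.3168261, Δλ=-0.9404166 rad; a=sin²(Δφ/2)+cosφ1·cosφ2·sin²(Δλ/2)=0.0685841154; c=2·atan2(√a, √(1-a))=0.529951141; dist=6371·c=3376.319 ≈ 3376.3 km; running total=3376.3 km
Leg 1 bearing: y=sinΔλ·cosφ2=-0.27770623, x=cosφ1·sinφ2-sinφ1·cosφ2·cosΔλ=0.42237494; θ=atan2(y, x)=-33.3244° <0 so +360° → 326.6756° ≈ 326.7°
Leg 2: φ1=1.2198577, φ2=-0.2352285, Δφ=-1.4550862, Δλ=-1.4158024 rad; a=sin²(Δφ/2)+cosφ1·cosφ2·sin²(Δλ/2)=0.5836254227; c=2·atan2(√a, √(1-a))=1.738836901; dist=6371·c=11078.130 ≈ 11078.1 km; running total=14454.4 km
Leg 2 bearing: y=sinΔλ·cosφ2=-0.96080370, x=cosφ1·sinφ2-sinφ1·cosφ2·cosΔλ=-0.22109592; θ=atan2(y, x)=-102.9591° <0 so +360° → 257.0409° ≈ 257.0°
Leg 3: φ1=-0.2352285, φ2=-0.9311314, Δφ=-0.6959029, Δλ=-1.8212057 rad; a=sin²(Δφ/2)+cosφ1·cosφ2·sin²(Δλ/2)=0.4784290089; c=2·atan2(√a, √(1-a))=1.527640950; dist=6371·c=9732.600 ≈ 9732.6 km; running total=24187.0 km
Leg 3 bearing: y=sinΔλ·cosφ2=-0.57830913, x=cosφ1·sinφ2-sinφ1·cosφ2·cosΔλ=-0.81467621; θ=atan2(y, x)=-144.6304° <0 so +360° → 215.3696° ≈ 215.4°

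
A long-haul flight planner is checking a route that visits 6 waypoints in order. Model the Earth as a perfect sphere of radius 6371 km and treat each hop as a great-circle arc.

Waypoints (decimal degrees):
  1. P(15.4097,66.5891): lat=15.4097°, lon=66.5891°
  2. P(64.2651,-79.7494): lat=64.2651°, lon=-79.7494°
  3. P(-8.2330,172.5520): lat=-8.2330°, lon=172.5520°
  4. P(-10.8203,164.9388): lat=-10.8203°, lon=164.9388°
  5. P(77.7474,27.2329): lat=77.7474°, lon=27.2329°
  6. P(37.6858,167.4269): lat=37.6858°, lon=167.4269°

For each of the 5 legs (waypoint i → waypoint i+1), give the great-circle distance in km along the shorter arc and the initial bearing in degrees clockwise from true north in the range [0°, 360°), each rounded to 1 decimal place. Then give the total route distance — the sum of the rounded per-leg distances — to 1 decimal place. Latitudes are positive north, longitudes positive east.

Leg 1: dist=10703.7 km, bearing=346.0°
Leg 2: dist=11680.9 km, bearing=282.5°
Leg 3: dist=883.0 km, bearing=250.4°
Leg 4: dist=12201.8 km, bearing=351.3°
Leg 5: dist=6901.9 km, bearing=35.0°
Total: 42371.3 km

Leg 1: φ1=0.2689500, φ2=1.1216376, Δφ=0.8526876, Δλ=-2.5540886 rad; a=sin²(Δφ/2)+cosφ1·cosφ2·sin²(Δλ/2)=0.5545236020; c=2·atan2(√a, √(1-a))=1.680060814; dist=6371·c=10703.667 ≈ 10703.7 km; running total=10703.7 km
Leg 1 bearing: y=sinΔλ·cosφ2=-0.24067503, x=cosφ1·sinφ2-sinφ1·cosφ2·cosΔλ=0.96446060; θ=atan2(y, x)=-14.0116° <0 so +360° → 345.9884° ≈ 346.0°
Leg 2: φ1=1.1216376, φ2=-0.1436930, Δφ=-1.2653305, Δλ=4.4034901 rad; a=sin²(Δφ/2)+cosφ1·cosφ2·sin²(Δλ/2)=0.6298192310; c=2·atan2(√a, √(1-a))=1.833444134; dist=6371·c=11680.873 ≈ 11680.9 km; running total=22384.6 km
Leg 2 bearing: y=sinΔλ·cosφ2=-0.94285063, x=cosφ1·sinφ2-sinφ1·cosφ2·cosΔλ=0.20885537; θ=atan2(y, x)=-77.5098° <0 so +360° → 282.4902° ≈ 282.5°
Leg 3: φ1=-0.1436930, φ2=-0.1888499, Δφ=-0.0451569, Δλ=-0.1328754 rad; a=sin²(Δφ/2)+cosφ1·cosφ2·sin²(Δλ/2)=0.0047942001; c=2·atan2(√a, √(1-a))=0.138591214; dist=6371·c=882.965 ≈ 883.0 km; running total=23267.6 km
Leg 3 bearing: y=sinΔλ·cosφ2=-0.13012927, x=cosφ1·sinφ2-sinφ1·cosφ2·cosΔλ=-0.04638141; θ=atan2(y, x)=-109.6174° <0 so +360° → 250.3826° ≈ 250.4°
Leg 4: φ1=-0.1888499, φ2=1.3569481, Δφ=1.5457980, Δλ=-2.4034214 rad; a=sin²(Δφ/2)+cosφ1·cosφ2·sin²(Δλ/2)=0.6688214252; c=2·atan2(√a, √(1-a))=1.915207885; dist=6371·c=12201.789 ≈ 12201.8 km; running total=35469.4 km
Leg 4 bearing: y=sinΔλ·cosφ2=-0.14281191, x=cosφ1·sinφ2-sinφ1·cosφ2·cosΔλ=0.93037738; θ=atan2(y, x)=-8.7267° <0 so +360° → 351.2733° ≈ 351.3°
Leg 5: φ1=1.3569481, φ2=0.6577413, Δφ=-0.6992068, Δλ=2.4468469 rad; a=sin²(Δφ/2)+cosφ1·cosφ2·sin²(Δλ/2)=0.2658070533; c=2·atan2(√a, √(1-a))=1.083333331; dist=6371·c=6901.917 ≈ 6901.9 km; running total=42371.3 km
Leg 5 bearing: y=sinΔλ·cosφ2=0.50663052, x=cosφ1·sinφ2-sinφ1·cosφ2·cosΔλ=0.72383711; θ=atan2(y, x)=34.9891° ≈ 35.0°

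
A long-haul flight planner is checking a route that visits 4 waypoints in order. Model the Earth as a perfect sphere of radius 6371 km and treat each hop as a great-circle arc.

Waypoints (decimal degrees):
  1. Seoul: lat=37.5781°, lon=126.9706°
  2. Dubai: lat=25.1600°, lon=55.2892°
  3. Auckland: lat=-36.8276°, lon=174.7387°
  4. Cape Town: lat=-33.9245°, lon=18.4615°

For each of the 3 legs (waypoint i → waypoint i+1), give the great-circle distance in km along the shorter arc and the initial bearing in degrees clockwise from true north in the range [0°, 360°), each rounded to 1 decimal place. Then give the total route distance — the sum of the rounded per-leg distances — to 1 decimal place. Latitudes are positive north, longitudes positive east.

Leg 1: dist=6783.5 km, bearing=280.8°
Leg 2: dist=14195.7 km, bearing=118.3°
Leg 3: dist=11772.7 km, bearing=200.3°
Total: 32751.9 km

Leg 1: φ1=0.6558616, φ2=0.4391248, Δφ=-0.2167367, Δλ=-1.2510764 rad; a=sin²(Δφ/2)+cosφ1·cosφ2·sin²(Δλ/2)=0.2576346640; c=2·atan2(√a, √(1-a))=1.064741107; dist=6371·c=6783.466 ≈ 6783.5 km; running total=6783.5 km
Leg 1 bearing: y=sinΔλ·cosφ2=-0.85925556, x=cosφ1·sinφ2-sinφ1·cosφ2·cosΔλ=0.16345049; θ=atan2(y, x)=-79.2297° <0 so +360° → 280.7703° ≈ 280.8°
Leg 2: φ1=0.4391248, φ2=-0.6427629, Δφ=-1.0818877, Δλ=2.0847871 rad; a=sin²(Δφ/2)+cosφ1·cosφ2·sin²(Δλ/2)=0.8055211427; c=2·atan2(√a, √(1-a))=2.228172935; dist=6371·c=14195.690 ≈ 14195.7 km; running total=20979.2 km
Leg 2 bearing: y=sinΔλ·cosφ2=0.69701702, x=cosφ1·sinφ2-sinφ1·cosφ2·cosΔλ=-0.37522607; θ=atan2(y, x)=118.2950° ≈ 118.3°
Leg 3: φ1=-0.6427629, φ2=-0.5920942, Δφ=0.0506687, Δλ=-2.7275517 rad; a=sin²(Δφ/2)+cosφ1·cosφ2·sin²(Δλ/2)=0.6367670028; c=2·atan2(√a, √(1-a))=1.847861577; dist=6371·c=11772.726 ≈ 11772.7 km; running total=32751.9 km
Leg 3 bearing: y=sinΔλ·cosφ2=-0.33382802, x=cosφ1·sinφ2-sinφ1·cosφ2·cosΔλ=-0.90207428; θ=atan2(y, x)=-159.6921° <0 so +360° → 200.3079° ≈ 200.3°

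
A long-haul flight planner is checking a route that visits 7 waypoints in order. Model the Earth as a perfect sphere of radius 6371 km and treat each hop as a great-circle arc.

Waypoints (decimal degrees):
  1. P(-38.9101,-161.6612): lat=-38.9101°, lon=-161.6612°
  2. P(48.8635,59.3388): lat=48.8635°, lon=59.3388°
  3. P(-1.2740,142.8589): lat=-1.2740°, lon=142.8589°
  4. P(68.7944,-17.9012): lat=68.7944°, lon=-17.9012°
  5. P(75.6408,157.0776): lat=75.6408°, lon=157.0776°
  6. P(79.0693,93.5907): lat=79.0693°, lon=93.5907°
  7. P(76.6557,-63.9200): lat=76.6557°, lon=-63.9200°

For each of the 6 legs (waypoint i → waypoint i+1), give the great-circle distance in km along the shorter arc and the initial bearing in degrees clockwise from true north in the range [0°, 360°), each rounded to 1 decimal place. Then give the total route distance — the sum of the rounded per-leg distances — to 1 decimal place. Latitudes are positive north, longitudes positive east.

Leg 1: φ1=-0.6791094, φ2=0.8528290, Δφ=1.5319383, Δλ=3.8571776 rad; a=sin²(Δφ/2)+cosφ1·cosφ2·sin²(Δλ/2)=0.9296924374; c=2·atan2(√a, √(1-a))=2.604861788; dist=6371·c=16595.574 ≈ 16595.6 km; running total=16595.6 km
Leg 1 bearing: y=sinΔλ·cosφ2=-0.43159182, x=cosφ1·sinφ2-sinφ1·cosφ2·cosΔλ=0.27420091; θ=atan2(y, x)=-57.5712° <0 so +360° → 302.4288° ≈ 302.4°
Leg 2: φ1=0.8528290, φ2=-0.0222355, Δφ=-0.8750645, Δλ=1.4577007 rad; a=sin²(Δφ/2)+cosφ1·cosφ2·sin²(Δλ/2)=0.4712607486; c=2·atan2(√a, √(1-a))=1.513286128; dist=6371·c=9641.146 ≈ 9641.1 km; running total=26236.7 km
Leg 2 bearing: y=sinΔλ·cosφ2=0.99336589, x=cosφ1·sinφ2-sinφ1·cosφ2·cosΔλ=-0.09960137; θ=atan2(y, x)=95.7257° ≈ 95.7°
Leg 3: φ1=-0.0222355, φ2=1.2006888, Δφ=1.2229243, Δλ=-2.8057931 rad; a=sin²(Δφ/2)+cosφ1·cosφ2·sin²(Δλ/2)=0.6810782977; c=2·atan2(√a, √(1-a))=1.941376836; dist=6371·c=12368.512 ≈ 12368.5 km; running total=38605.2 km
Leg 3 bearing: y=sinΔλ·cosφ2=-0.11919408, x=cosφ1·sinφ2-sinφ1·cosφ2·cosΔλ=0.92446491; θ=atan2(y, x)=-7.3468° <0 so +360° → 352.6532° ≈ 352.7°
Leg 4: φ1=1.2006888, φ2=1.3201810, Δφ=0.1194922, Δλ=3.0539562 rad; a=sin²(Δφ/2)+cosφ1·cosφ2·sin²(Δλ/2)=0.0930987531; c=2·atan2(√a, √(1-a))=0.620130725; dist=6371·c=3950.853 ≈ 3950.9 km; running total=42556.1 km
Leg 4 bearing: y=sinΔλ·cosφ2=0.02170604, x=cosφ1·sinφ2-sinφ1·cosφ2·cosΔλ=0.58073604; θ=atan2(y, x)=2.1405° ≈ 2.1°
Leg 5: φ1=1.3201810, φ2=1.3800196, Δφ=0.0598386, Δλ=-1.1080554 rad; a=sin²(Δφ/2)+cosφ1·cosφ2·sin²(Δλ/2)=0.0139116841; c=2·atan2(√a, √(1-a))=0.236446009; dist=6371·c=1506.398 ≈ 1506.4 km; running total=44062.5 km
Leg 5 bearing: y=sinΔλ·cosφ2=-0.16967951, x=cosφ1·sinφ2-sinφ1·cosφ2·cosΔλ=0.16149756; θ=atan2(y, x)=-46.4152° <0 so +360° → 313.5848° ≈ 313.6°
Leg 6: φ1=1.3800196, φ2=1.3378944, Δφ=-0.0421253, Δλ=-2.7490803 rad; a=sin²(Δφ/2)+cosφ1·cosφ2·sin²(Δλ/2)=0.0425444817; c=2·atan2(√a, √(1-a))=0.415508856; dist=6371·c=2647.207 ≈ 2647.2 km; running total=46709.7 km
Leg 6 bearing: y=sinΔλ·cosφ2=-0.08828432, x=cosφ1·sinφ2-sinφ1·cosφ2·cosΔλ=0.39388282; θ=atan2(y, x)=-12.6334° <0 so +360° → 347.3666° ≈ 347.4°

Leg 1: dist=16595.6 km, bearing=302.4°
Leg 2: dist=9641.1 km, bearing=95.7°
Leg 3: dist=12368.5 km, bearing=352.7°
Leg 4: dist=3950.9 km, bearing=2.1°
Leg 5: dist=1506.4 km, bearing=313.6°
Leg 6: dist=2647.2 km, bearing=347.4°
Total: 46709.7 km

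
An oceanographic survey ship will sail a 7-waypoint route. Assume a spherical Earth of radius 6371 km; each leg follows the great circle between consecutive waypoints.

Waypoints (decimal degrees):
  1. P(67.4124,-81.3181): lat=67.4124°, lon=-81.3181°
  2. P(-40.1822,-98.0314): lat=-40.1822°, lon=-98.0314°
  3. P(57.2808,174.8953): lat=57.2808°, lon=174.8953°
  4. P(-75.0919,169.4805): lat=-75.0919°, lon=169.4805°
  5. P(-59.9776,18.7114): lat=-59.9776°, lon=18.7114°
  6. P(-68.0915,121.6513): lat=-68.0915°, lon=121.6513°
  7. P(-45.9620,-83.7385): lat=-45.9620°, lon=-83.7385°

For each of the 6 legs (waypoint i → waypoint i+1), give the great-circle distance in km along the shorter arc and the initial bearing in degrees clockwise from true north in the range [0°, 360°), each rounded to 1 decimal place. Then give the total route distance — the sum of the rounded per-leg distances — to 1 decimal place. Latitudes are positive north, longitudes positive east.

Leg 1: φ1=1.1765683, φ2=-0.7013117, Δφ=-1.8778800, Δλ=-0.2917021 rad; a=sin²(Δφ/2)+cosφ1·cosφ2·sin²(Δλ/2)=0.6573382621; c=2·atan2(√a, √(1-a))=1.890912173; dist=6371·c=12047.001 ≈ 12047.0 km; running total=12047.0 km
Leg 1 bearing: y=sinΔλ·cosφ2=-0.21971230, x=cosφ1·sinφ2-sinφ1·cosφ2·cosΔλ=-0.92342038; θ=atan2(y, x)=-166.6163° <0 so +360° → 193.3837° ≈ 193.4°
Leg 2: φ1=-0.7013117, φ2=0.9997386, Δφ=1.7010502, Δλ=4.7634695 rad; a=sin²(Δφ/2)+cosφ1·cosφ2·sin²(Δλ/2)=0.7608790761; c=2·atan2(√a, √(1-a))=2.119706896; dist=6371·c=13504.653 ≈ 13504.7 km; running total=25551.7 km
Leg 2 bearing: y=sinΔλ·cosφ2=-0.53981726, x=cosφ1·sinφ2-sinφ1·cosφ2·cosΔλ=0.66057986; θ=atan2(y, x)=-39.2552° <0 so +360° → 320.7448° ≈ 320.7°
Leg 3: φ1=0.9997386, φ2=-1.3106009, Δφ=-2.3103395, Δλ=-0.0945061 rad; a=sin²(Δφ/2)+cosφ1·cosφ2·sin²(Δλ/2)=0.8372854966; c=2·atan2(√a, √(1-a))=2.311179730; dist=6371·c=14724.526 ≈ 14724.5 km; running total=40276.2 km
Leg 3 bearing: y=sinΔλ·cosφ2=-0.02427735, x=cosφ1·sinφ2-sinφ1·cosφ2·cosΔλ=-0.73781067; θ=atan2(y, x)=-178.1154° <0 so +360° → 181.8846° ≈ 181.9°
Leg 4: φ1=-1.3106009, φ2=-1.0468066, Δφ=0.2637943, Δλ=-2.6314172 rad; a=sin²(Δφ/2)+cosφ1·cosφ2·sin²(Δλ/2)=0.1378222166; c=2·atan2(√a, √(1-a))=0.760697130; dist=6371·c=4846.401 ≈ 4846.4 km; running total=45122.6 km
Leg 4 bearing: y=sinΔλ·cosφ2=-0.24433050, x=cosφ1·sinφ2-sinφ1·cosφ2·cosΔλ=-0.64467947; θ=atan2(y, x)=-159.2435° <0 so +360° → 200.7565° ≈ 200.8°
Leg 5: φ1=-1.0468066, φ2=-1.1884209, Δφ=-0.1416143, Δλ=1.7966402 rad; a=sin²(Δφ/2)+cosφ1·cosφ2·sin²(Δλ/2)=0.1192523240; c=2·atan2(√a, √(1-a))=0.705179292; dist=6371·c=4492.697 ≈ 4492.7 km; running total=49615.3 km
Leg 5 bearing: y=sinΔλ·cosφ2=0.36365009, x=cosφ1·sinφ2-sinφ1·cosφ2·cosΔλ=-0.53654771; θ=atan2(y, x)=145.8722° ≈ 145.9°
Leg 6: φ1=-1.1884209, φ2=-0.8021882, Δφ=0.3862326, Δλ=-3.5847283 rad; a=sin²(Δφ/2)+cosφ1·cosφ2·sin²(Δλ/2)=0.2836790653; c=2·atan2(√a, √(1-a))=1.123375291; dist=6371·c=7157.024 ≈ 7157.0 km; running total=56772.3 km
Leg 6 bearing: y=sinΔλ·cosφ2=0.29805616, x=cosφ1·sinφ2-sinφ1·cosφ2·cosΔλ=-0.85087222; θ=atan2(y, x)=160.6949° ≈ 160.7°

Leg 1: dist=12047.0 km, bearing=193.4°
Leg 2: dist=13504.7 km, bearing=320.7°
Leg 3: dist=14724.5 km, bearing=181.9°
Leg 4: dist=4846.4 km, bearing=200.8°
Leg 5: dist=4492.7 km, bearing=145.9°
Leg 6: dist=7157.0 km, bearing=160.7°
Total: 56772.3 km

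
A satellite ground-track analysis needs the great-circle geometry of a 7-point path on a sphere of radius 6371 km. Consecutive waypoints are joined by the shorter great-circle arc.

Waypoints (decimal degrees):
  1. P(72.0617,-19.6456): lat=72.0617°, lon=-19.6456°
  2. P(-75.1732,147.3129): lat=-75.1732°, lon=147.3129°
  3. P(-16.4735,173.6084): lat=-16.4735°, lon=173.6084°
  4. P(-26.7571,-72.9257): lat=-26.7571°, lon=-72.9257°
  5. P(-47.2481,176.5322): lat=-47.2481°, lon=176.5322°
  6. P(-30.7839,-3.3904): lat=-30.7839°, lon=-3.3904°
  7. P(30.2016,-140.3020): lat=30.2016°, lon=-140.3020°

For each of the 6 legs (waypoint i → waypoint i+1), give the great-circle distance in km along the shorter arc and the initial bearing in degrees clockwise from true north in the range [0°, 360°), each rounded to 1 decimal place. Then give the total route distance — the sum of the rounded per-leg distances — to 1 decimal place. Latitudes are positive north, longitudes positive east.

Leg 1: dist=19481.4 km, bearing=136.4°
Leg 2: dist=6714.8 km, bearing=29.3°
Leg 3: dist=11377.0 km, bearing=123.0°
Leg 4: dist=9254.7 km, bearing=219.8°
Leg 5: dist=11338.3 km, bearing=180.1°
Leg 6: dist=15912.1 km, bearing=280.5°
Total: 74078.3 km

Leg 1: φ1=1.2577139, φ2=-1.3120198, Δφ=-2.5697338, Δλ=2.9139755 rad; a=sin²(Δφ/2)+cosφ1·cosφ2·sin²(Δλ/2)=0.9982464593; c=2·atan2(√a, √(1-a))=3.057817560; dist=6371·c=19481.356 ≈ 19481.4 km; running total=19481.4 km
Leg 1 bearing: y=sinΔλ·cosφ2=0.05774510, x=cosφ1·sinφ2-sinφ1·cosφ2·cosΔλ=-0.06055879; θ=atan2(y, x)=136.3624° ≈ 136.4°
Leg 2: φ1=-1.3120198, φ2=-0.2875168, Δφ=1.0245030, Δλ=0.4589431 rad; a=sin²(Δφ/2)+cosφ1·cosφ2·sin²(Δλ/2)=0.2529347216; c=2·atan2(√a, √(1-a))=1.053961844; dist=6371·c=6714.791 ≈ 6714.8 km; running total=26196.2 km
Leg 2 bearing: y=sinΔλ·cosφ2=0.42481604, x=cosφ1·sinφ2-sinφ1·cosφ2·cosΔλ=0.75852905; θ=atan2(y, x)=29.2511° ≈ 29.3°
Leg 3: φ1=-0.2875168, φ2=-0.4669995, Δφ=-0.1794827, Δλ=-4.3028318 rad; a=sin²(Δφ/2)+cosφ1·cosφ2·sin²(Δλ/2)=0.6066513268; c=2·atan2(√a, √(1-a))=1.785750497; dist=6371·c=11377.016 ≈ 11377.0 km; running total=37573.2 km
Leg 3 bearing: y=sinΔλ·cosφ2=0.81907594, x=cosφ1·sinφ2-sinφ1·cosφ2·cosΔλ=-0.53255664; θ=atan2(y, x)=123.0316° ≈ 123.0°
Leg 4: φ1=-0.4669995, φ2=-0.8246349, Δφ=-0.3576354, Δλ=4.3538617 rad; a=sin²(Δφ/2)+cosφ1·cosφ2·sin²(Δλ/2)=0.4410514053; c=2·atan2(√a, √(1-a))=1.452624291; dist=6371·c=9254.669 ≈ 9254.7 km; running total=46827.9 km
Leg 4 bearing: y=sinΔλ·cosφ2=-0.63566174, x=cosφ1·sinφ2-sinφ1·cosφ2·cosΔλ=-0.76291180; θ=atan2(y, x)=-140.1988° <0 so +360° → 219.8012° ≈ 219.8°
Leg 5: φ1=-0.8246349, φ2=-0.5372804, Δφ=0.2873545, Δλ=-3.1402418 rad; a=sin²(Δφ/2)+cosφ1·cosφ2·sin²(Δλ/2)=0.6036824128; c=2·atan2(√a, √(1-a))=1.779676788; dist=6371·c=11338.321 ≈ 11338.3 km; running total=58166.2 km
Leg 5 bearing: y=sinΔλ·cosφ2=-0.00116055, x=cosφ1·sinφ2-sinφ1·cosφ2·cosΔλ=-0.97826299; θ=atan2(y, x)=-179.9320° <0 so +360° → 180.0680° ≈ 180.1°
Leg 6: φ1=-0.5372804, φ2=0.5271174, Δφ=1.0643978, Δλ=-2.3895582 rad; a=sin²(Δφ/2)+cosφ1·cosφ2·sin²(Δλ/2)=0.8998496700; c=2·atan2(√a, √(1-a))=2.497590612; dist=6371·c=15912.1498 ≈ 15912.1 km; running total=74078.3 km
Leg 6 bearing: y=sinΔλ·cosφ2=-0.59039893, x=cosφ1·sinφ2-sinφ1·cosφ2·cosΔλ=0.10913324; θ=atan2(y, x)=-79.5273° <0 so +360° → 280.4727° ≈ 280.5°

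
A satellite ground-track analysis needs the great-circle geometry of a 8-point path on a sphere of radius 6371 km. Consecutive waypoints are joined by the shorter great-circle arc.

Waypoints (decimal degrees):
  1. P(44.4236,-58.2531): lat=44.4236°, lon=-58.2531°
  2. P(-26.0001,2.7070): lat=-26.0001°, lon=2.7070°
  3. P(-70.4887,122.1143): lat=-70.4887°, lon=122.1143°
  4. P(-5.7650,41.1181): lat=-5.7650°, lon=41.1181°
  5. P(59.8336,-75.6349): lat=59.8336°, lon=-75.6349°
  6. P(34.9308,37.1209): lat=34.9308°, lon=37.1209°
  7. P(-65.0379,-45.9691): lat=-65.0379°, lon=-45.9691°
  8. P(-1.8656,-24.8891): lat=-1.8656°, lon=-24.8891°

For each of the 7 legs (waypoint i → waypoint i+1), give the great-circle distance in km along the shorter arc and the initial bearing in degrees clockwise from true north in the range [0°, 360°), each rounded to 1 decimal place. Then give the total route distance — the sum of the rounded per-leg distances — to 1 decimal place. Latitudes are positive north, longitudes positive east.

Leg 1: φ1=0.7753381, φ2=-0.4537874, Δφ=-1.2291254, Δλ=1.0639545 rad; a=sin²(Δφ/2)+cosφ1·cosφ2·sin²(Δλ/2)=0.4976250473; c=2·atan2(√a, √(1-a))=1.566046404; dist=6371·c=9977.282 ≈ 9977.3 km; running total=9977.3 km
Leg 1 bearing: y=sinΔλ·cosφ2=0.78579868, x=cosφ1·sinφ2-sinφ1·cosφ2·cosΔλ=-0.61846412; θ=atan2(y, x)=128.2046° ≈ 128.2°
Leg 2: φ1=-0.4537874, φ2=-1.2302599, Δφ=-0.7764725, Δλ=2.0840505 rad; a=sin²(Δφ/2)+cosφ1·cosφ2·sin²(Δλ/2)=0.3670992485; c=2·atan2(√a, √(1-a))=1.301761089; dist=6371·c=8293.520 ≈ 8293.5 km; running total=18270.8 km
Leg 2 bearing: y=sinΔλ·cosφ2=0.29095822, x=cosφ1·sinφ2-sinφ1·cosφ2·cosΔλ=-0.91907175; θ=atan2(y, x)=162.4333° ≈ 162.4°
Leg 3: φ1=-1.2302599, φ2=-0.1006182, Δφ=1.1296417, Δλ=-1.4136504 rad; a=sin²(Δφ/2)+cosφ1·cosφ2·sin²(Δλ/2)=0.4266570815; c=2·atan2(√a, √(1-a))=1.423579297; dist=6371·c=9069.624 ≈ 9069.6 km; running total=27340.4 km
Leg 3 bearing: y=sinΔλ·cosφ2=-0.98268254, x=cosφ1·sinφ2-sinφ1·cosφ2·cosΔλ=0.11321789; θ=atan2(y, x)=-83.4278° <0 so +360° → 276.5722° ≈ 276.6°
Leg 4: φ1=-0.1006182, φ2=1.0442933, Δφ=1.1449116, Δλ=-2.0377243 rad; a=sin²(Δφ/2)+cosφ1·cosφ2·sin²(Δλ/2)=0.6559522503; c=2·atan2(√a, √(1-a))=1.887993200; dist=6371·c=12028.405 ≈ 12028.4 km; running total=39368.8 km
Leg 4 bearing: y=sinΔλ·cosφ2=-0.44872170, x=cosφ1·sinφ2-sinφ1·cosφ2·cosΔλ=0.83747502; θ=atan2(y, x)=-28.1825° <0 so +360° → 331.8175° ≈ 331.8°
Leg 5: φ1=1.0442933, φ2=0.6096575, Δφ=-0.4346359, Δλ=1.9679600 rad; a=sin²(Δφ/2)+cosφ1·cosφ2·sin²(Δλ/2)=0.3321577549; c=2·atan2(√a, √(1-a))=1.228464536; dist=6371·c=7826.548 ≈ 7826.5 km; running total=47195.3 km
Leg 5 bearing: y=sinΔλ·cosφ2=0.75602901, x=cosφ1·sinφ2-sinφ1·cosφ2·cosΔλ=0.56190395; θ=atan2(y, x)=53.3791° ≈ 53.4°
Leg 6: φ1=0.6096575, φ2=-1.1351255, Δφ=-1.7447830, Δλ=-1.4501941 rad; a=sin²(Δφ/2)+cosφ1·cosφ2·sin²(Δλ/2)=0.7387368378; c=2·atan2(√a, √(1-a))=2.068573539; dist=6371·c=13178.882 ≈ 13178.9 km; running total=60374.2 km
Leg 6 bearing: y=sinΔλ·cosφ2=-0.41895327, x=cosφ1·sinφ2-sinφ1·cosφ2·cosΔλ=-0.77233221; θ=atan2(y, x)=-151.5223° <0 so +360° → 208.4777° ≈ 208.5°
Leg 7: φ1=-1.1351255, φ2=-0.0325609, Δφ=1.1025646, Δλ=0.3679154 rad; a=sin²(Δφ/2)+cosφ1·cosφ2·sin²(Δλ/2)=0.2884589339; c=2·atan2(√a, √(1-a))=1.133952128; dist=6371·c=7224.409 ≈ 7224.4 km; running total=67598.6 km
Leg 7 bearing: y=sinΔλ·cosφ2=0.35948048, x=cosφ1·sinφ2-sinφ1·cosφ2·cosΔλ=0.83173030; θ=atan2(y, x)=23.3744° ≈ 23.4°

Leg 1: dist=9977.3 km, bearing=128.2°
Leg 2: dist=8293.5 km, bearing=162.4°
Leg 3: dist=9069.6 km, bearing=276.6°
Leg 4: dist=12028.4 km, bearing=331.8°
Leg 5: dist=7826.5 km, bearing=53.4°
Leg 6: dist=13178.9 km, bearing=208.5°
Leg 7: dist=7224.4 km, bearing=23.4°
Total: 67598.6 km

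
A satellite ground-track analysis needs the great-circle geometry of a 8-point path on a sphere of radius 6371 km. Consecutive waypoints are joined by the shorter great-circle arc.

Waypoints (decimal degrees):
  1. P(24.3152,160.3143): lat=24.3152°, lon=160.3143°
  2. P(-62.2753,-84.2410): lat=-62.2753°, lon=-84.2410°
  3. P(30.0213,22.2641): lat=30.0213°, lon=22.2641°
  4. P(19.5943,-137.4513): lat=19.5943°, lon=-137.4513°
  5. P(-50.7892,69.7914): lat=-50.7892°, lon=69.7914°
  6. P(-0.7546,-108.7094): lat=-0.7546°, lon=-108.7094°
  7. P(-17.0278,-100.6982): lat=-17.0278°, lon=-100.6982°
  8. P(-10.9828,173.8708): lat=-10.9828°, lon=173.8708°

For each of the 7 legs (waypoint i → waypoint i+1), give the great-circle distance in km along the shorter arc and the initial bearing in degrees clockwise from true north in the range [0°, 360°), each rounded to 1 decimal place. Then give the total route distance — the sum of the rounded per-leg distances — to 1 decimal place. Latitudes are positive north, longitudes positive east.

Leg 1: φ1=0.4243803, φ2=-1.0869090, Δφ=-1.5112893, Δλ=-4.2682952 rad; a=sin²(Δφ/2)+cosφ1·cosφ2·sin²(Δλ/2)=0.7733159413; c=2·atan2(√a, √(1-a))=2.149133017; dist=6371·c=13692.126 ≈ 13692.1 km; running total=13692.1 km
Leg 1 bearing: y=sinΔλ·cosφ2=0.42009717, x=cosφ1·sinφ2-sinφ1·cosφ2·cosΔλ=-0.72437004; θ=atan2(y, x)=149.8885° ≈ 149.9°
Leg 2: φ1=-1.0869090, φ2=0.5239705, Δφ=1.6108796, Δλ=1.8588647 rad; a=sin²(Δφ/2)+cosφ1·cosφ2·sin²(Δλ/2)=0.7786599285; c=2·atan2(√a, √(1-a))=2.161950687; dist=6371·c=13773.788 ≈ 13773.8 km; running total=27465.9 km
Leg 2 bearing: y=sinΔλ·cosφ2=0.83016208, x=cosφ1·sinφ2-sinφ1·cosφ2·cosΔλ=0.01501685; θ=atan2(y, x)=88.9637° ≈ 89.0°
Leg 3: φ1=0.5239705, φ2=0.3419850, Δφ=-0.1819855, Δλ=-2.7875596 rad; a=sin²(Δφ/2)+cosφ1·cosφ2·sin²(Δλ/2)=0.7986623042; c=2·atan2(√a, √(1-a))=2.210957373; dist=6371·c=14086.009 ≈ 14086.0 km; running total=41551.9 km
Leg 3 bearing: y=sinΔλ·cosφ2=-0.32660739, x=cosφ1·sinφ2-sinφ1·cosφ2·cosΔλ=0.73248271; θ=atan2(y, x)=-24.0317° <0 so +360° → 335.9683° ≈ 336.0°
Leg 4: φ1=0.3419850, φ2=-0.8864388, Δφ=-1.2284238, Δλ=3.6170675 rad; a=sin²(Δφ/2)+cosφ1·cosφ2·sin²(Δλ/2)=0.8946737111; c=2·atan2(√a, √(1-a))=2.480541674; dist=6371·c=15803.531 ≈ 15803.5 km; running total=57355.4 km
Leg 4 bearing: y=sinΔλ·cosφ2=-0.28938500, x=cosφ1·sinφ2-sinφ1·cosφ2·cosΔλ=-0.54146742; θ=atan2(y, x)=-151.8779° <0 so +360° → 208.1221° ≈ 208.1°
Leg 5: φ1=-0.8864388, φ2=-0.0131703, Δφ=0.8732685, Δλ=-3.1154267 rad; a=sin²(Δφ/2)+cosφ1·cosφ2·sin²(Δλ/2)=0.8108499029; c=2·atan2(√a, √(1-a))=2.241707346; dist=6371·c=14281.918 ≈ 14281.9 km; running total=71637.3 km
Leg 5 bearing: y=sinΔλ·cosφ2=-0.02616072, x=cosφ1·sinφ2-sinφ1·cosφ2·cosΔλ=-0.78281860; θ=atan2(y, x)=-178.0860° <0 so +360° → 181.9140° ≈ 181.9°
Leg 6: φ1=-0.0131703, φ2=-0.2971912, Δφ=-0.2840209, Δλ=0.1398218 rad; a=sin²(Δφ/2)+cosφ1·cosφ2·sin²(Δλ/2)=0.0246970317; c=2·atan2(√a, √(1-a))=0.315614116; dist=6371·c=2010.778 ≈ 2010.8 km; running total=73648.1 km
Leg 6 bearing: y=sinΔλ·cosφ2=0.13325723, x=cosφ1·sinφ2-sinφ1·cosφ2·cosΔλ=-0.28034062; θ=atan2(y, x)=154.5764° ≈ 154.6°
Leg 7: φ1=-0.2971912, φ2=-0.1916860, Δφ=0.1055052, Δλ=4.7921331 rad; a=sin²(Δφ/2)+cosφ1·cosφ2·sin²(Δλ/2)=0.4347190601; c=2·atan2(√a, √(1-a))=1.439860637; dist=6371·c=9173.352 ≈ 9173.4 km; running total=82821.5 km
Leg 7 bearing: y=sinΔλ·cosφ2=-0.97856475, x=cosφ1·sinφ2-sinφ1·cosφ2·cosΔλ=-0.15926277; θ=atan2(y, x)=-99.2439° <0 so +360° → 260.7561° ≈ 260.8°

Leg 1: dist=13692.1 km, bearing=149.9°
Leg 2: dist=13773.8 km, bearing=89.0°
Leg 3: dist=14086.0 km, bearing=336.0°
Leg 4: dist=15803.5 km, bearing=208.1°
Leg 5: dist=14281.9 km, bearing=181.9°
Leg 6: dist=2010.8 km, bearing=154.6°
Leg 7: dist=9173.4 km, bearing=260.8°
Total: 82821.5 km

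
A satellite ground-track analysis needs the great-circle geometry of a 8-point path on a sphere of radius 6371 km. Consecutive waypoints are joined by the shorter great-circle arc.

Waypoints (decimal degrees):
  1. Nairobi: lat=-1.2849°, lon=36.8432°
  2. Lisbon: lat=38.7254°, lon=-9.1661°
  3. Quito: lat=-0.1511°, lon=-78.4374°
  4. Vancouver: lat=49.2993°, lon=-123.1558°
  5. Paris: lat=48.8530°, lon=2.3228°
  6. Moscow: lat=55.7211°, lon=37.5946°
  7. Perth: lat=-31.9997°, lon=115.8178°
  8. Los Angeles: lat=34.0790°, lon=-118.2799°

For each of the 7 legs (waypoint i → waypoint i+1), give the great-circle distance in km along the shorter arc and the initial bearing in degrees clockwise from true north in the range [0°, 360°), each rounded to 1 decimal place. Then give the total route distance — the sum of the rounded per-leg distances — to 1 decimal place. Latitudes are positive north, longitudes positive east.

Leg 1: dist=6466.1 km, bearing=318.6°
Leg 2: dist=8236.1 km, bearing=256.6°
Leg 3: dist=6952.4 km, bearing=328.9°
Leg 4: dist=7919.9 km, bearing=34.5°
Leg 5: dist=2486.7 km, bearing=58.7°
Leg 6: dist=12220.4 km, bearing=118.0°
Leg 7: dist=15026.8 km, bearing=72.0°
Total: 59308.4 km

Leg 1: φ1=-0.0224257, φ2=0.6758857, Δφ=0.6983115, Δλ=-0.8030138 rad; a=sin²(Δφ/2)+cosφ1·cosφ2·sin²(Δλ/2)=0.2361577672; c=2·atan2(√a, √(1-a))=1.014924029; dist=6371·c=6466.081 ≈ 6466.1 km; running total=6466.1 km
Leg 1 bearing: y=sinΔλ·cosφ2=-0.56128317, x=cosφ1·sinφ2-sinφ1·cosφ2·cosΔλ=0.63758161; θ=atan2(y, x)=-41.3585° <0 so +360° → 318.6415° ≈ 318.6°
Leg 2: φ1=0.6758857, φ2=-0.0026372, Δφ=-0.6785229, Δλ=-1.2090123 rad; a=sin²(Δφ/2)+cosφ1·cosφ2·sin²(Δλ/2)=0.3627603592; c=2·atan2(√a, √(1-a))=1.292748183; dist=6371·c=8236.099 ≈ 8236.1 km; running total=14702.2 km
Leg 2 bearing: y=sinΔλ·cosφ2=-0.93526360, x=cosφ1·sinφ2-sinφ1·cosφ2·cosΔλ=-0.22347957; θ=atan2(y, x)=-103.4387° <0 so +360° → 256.5613° ≈ 256.6°
Leg 3: φ1=-0.0026372, φ2=0.8604351, Δφ=0.8630723, Δλ=-0.7804833 rad; a=sin²(Δφ/2)+cosφ1·cosφ2·sin²(Δλ/2)=0.2693152379; c=2·atan2(√a, √(1-a))=1.091258113; dist=6371·c=6952.405 ≈ 6952.4 km; running total=21654.6 km
Leg 3 bearing: y=sinΔλ·cosφ2=-0.45883791, x=cosφ1·sinφ2-sinφ1·cosφ2·cosΔλ=0.75934573; θ=atan2(y, x)=-31.1426° <0 so +360° → 328.8574° ≈ 328.9°
Leg 4: φ1=0.8604351, φ2=0.8526457, Δφ=-0.0077894, Δλ=2.1900147 rad; a=sin²(Δφ/2)+cosφ1·cosφ2·sin²(Δλ/2)=0.3390758284; c=2·atan2(√a, √(1-a))=1.243115267; dist=6371·c=7919.887 ≈ 7919.9 km; running total=29574.5 km
Leg 4 bearing: y=sinΔλ·cosφ2=0.53582513, x=cosφ1·sinφ2-sinφ1·cosφ2·cosΔλ=0.78057996; θ=atan2(y, x)=34.4675° ≈ 34.5°
Leg 5: φ1=0.8526457, φ2=0.9725167, Δφ=0.1198710, Δλ=0.6156090 rad; a=sin²(Δφ/2)+cosφ1·cosφ2·sin²(Δλ/2)=0.0376046251; c=2·atan2(√a, √(1-a))=0.390311070; dist=6371·c=2486.672 ≈ 2486.7 km; running total=32061.2 km
Leg 5 bearing: y=sinΔλ·cosφ2=0.32523573, x=cosφ1·sinφ2-sinφ1·cosφ2·cosΔλ=0.19744314; θ=atan2(y, x)=58.7390° ≈ 58.7°
Leg 6: φ1=0.9725167, φ2=-0.5585001, Δφ=-1.5310168, Δλ=1.3652524 rad; a=sin²(Δφ/2)+cosφ1·cosφ2·sin²(Δλ/2)=0.6701926782; c=2·atan2(√a, √(1-a))=1.918123023; dist=6371·c=12220.362 ≈ 12220.4 km; running total=44281.6 km
Leg 6 bearing: y=sinΔλ·cosφ2=0.83019950, x=cosφ1·sinφ2-sinφ1·cosφ2·cosΔλ=-0.44148228; θ=atan2(y, x)=118.0031° ≈ 118.0°
Leg 7: φ1=-0.5585001, φ2=0.5947908, Δφ=1.1532909, Δλ=-4.0857756 rad; a=sin²(Δφ/2)+cosφ1·cosφ2·sin²(Δλ/2)=0.8544137965; c=2·atan2(√a, √(1-a))=2.358631057; dist=6371·c=15026.838 ≈ 15026.8 km; running total=59308.4 km
Leg 7 bearing: y=sinΔλ·cosφ2=0.67091026, x=cosφ1·sinφ2-sinφ1·cosφ2·cosΔλ=0.21781383; θ=atan2(y, x)=72.0138° ≈ 72.0°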